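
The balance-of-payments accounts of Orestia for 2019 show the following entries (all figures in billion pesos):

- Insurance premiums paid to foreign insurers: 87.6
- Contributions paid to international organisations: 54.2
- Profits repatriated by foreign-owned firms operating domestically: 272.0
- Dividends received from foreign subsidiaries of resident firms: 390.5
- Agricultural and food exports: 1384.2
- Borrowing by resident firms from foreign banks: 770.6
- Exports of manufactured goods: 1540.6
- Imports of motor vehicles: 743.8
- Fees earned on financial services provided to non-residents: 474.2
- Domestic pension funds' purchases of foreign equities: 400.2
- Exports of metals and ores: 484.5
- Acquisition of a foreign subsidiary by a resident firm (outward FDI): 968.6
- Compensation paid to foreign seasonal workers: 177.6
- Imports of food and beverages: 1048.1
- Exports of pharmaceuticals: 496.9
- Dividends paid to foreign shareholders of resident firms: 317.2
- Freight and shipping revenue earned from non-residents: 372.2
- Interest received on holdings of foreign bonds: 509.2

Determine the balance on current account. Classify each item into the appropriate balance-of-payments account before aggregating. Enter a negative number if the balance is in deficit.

2951.8

Goods: 484.5 + 1384.2 + 496.9 - 1048.1 + 1540.6 - 743.8 = 2114.3
Services: 372.2 + 474.2 - 87.6 = 758.8
Primary income: -317.2 + 509.2 - 272.0 - 177.6 + 390.5 = 132.9
Secondary income: -54.2
Current account = 2114.3 + 758.8 + 132.9 + (-54.2) = 2951.8
(Excluded from the current account — financial account: borrowing by resident firms from foreign banks 770.6, domestic pension funds' purchases of foreign equities 400.2, acquisition of a foreign subsidiary by a resident firm (outward FDI) 968.6.)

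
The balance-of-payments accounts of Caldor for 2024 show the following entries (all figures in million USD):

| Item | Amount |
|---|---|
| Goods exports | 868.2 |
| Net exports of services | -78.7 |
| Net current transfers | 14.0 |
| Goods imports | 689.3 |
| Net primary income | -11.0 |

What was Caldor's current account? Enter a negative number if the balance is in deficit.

Goods balance = 868.2 - 689.3 = 178.9
Services balance = -78.7
Trade balance (goods + services) = 178.9 + (-78.7) = 100.2
Net primary income = -11.0
Net secondary income = 14.0
Current account = 100.2 + (-11.0) + 14.0 = 103.2

103.2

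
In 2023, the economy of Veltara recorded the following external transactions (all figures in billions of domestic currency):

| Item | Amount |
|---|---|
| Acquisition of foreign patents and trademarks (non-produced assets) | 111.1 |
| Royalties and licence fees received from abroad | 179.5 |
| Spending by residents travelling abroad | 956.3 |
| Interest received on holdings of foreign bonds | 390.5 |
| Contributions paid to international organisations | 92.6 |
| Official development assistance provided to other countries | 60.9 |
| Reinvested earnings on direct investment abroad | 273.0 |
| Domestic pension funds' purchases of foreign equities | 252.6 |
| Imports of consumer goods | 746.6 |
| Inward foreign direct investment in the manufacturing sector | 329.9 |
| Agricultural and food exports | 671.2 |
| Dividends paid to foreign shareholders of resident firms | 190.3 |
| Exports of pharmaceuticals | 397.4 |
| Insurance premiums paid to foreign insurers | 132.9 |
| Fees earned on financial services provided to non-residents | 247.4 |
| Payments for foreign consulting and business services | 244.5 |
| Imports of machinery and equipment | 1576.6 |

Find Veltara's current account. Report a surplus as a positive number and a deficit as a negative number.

Goods: 397.4 - 746.6 - 1576.6 + 671.2 = -1254.6
Services: -244.5 - 132.9 + 179.5 - 956.3 + 247.4 = -906.8
Primary income: 273.0 - 190.3 + 390.5 = 473.2
Secondary income: -92.6 - 60.9 = -153.5
Current account = (-1254.6) + (-906.8) + 473.2 + (-153.5) = -1841.7
(Excluded from the current account — capital account: acquisition of foreign patents and trademarks (non-produced assets) 111.1; financial account: domestic pension funds' purchases of foreign equities 252.6, inward foreign direct investment in the manufacturing sector 329.9.)

-1841.7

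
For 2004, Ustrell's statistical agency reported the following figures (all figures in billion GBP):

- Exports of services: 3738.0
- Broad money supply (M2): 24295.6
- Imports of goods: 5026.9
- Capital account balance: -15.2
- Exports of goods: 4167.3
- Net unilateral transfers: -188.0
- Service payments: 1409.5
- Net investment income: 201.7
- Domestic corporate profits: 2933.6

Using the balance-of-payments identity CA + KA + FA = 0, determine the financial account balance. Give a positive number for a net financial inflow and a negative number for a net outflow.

Goods balance = 4167.3 - 5026.9 = -859.6
Services balance = 3738.0 - 1409.5 = 2328.5
Trade balance (goods + services) = -859.6 + 2328.5 = 1468.9
Net primary income = 201.7
Net secondary income = -188.0
Current account = 1468.9 + 201.7 + (-188.0) = 1482.6
Financial account = -(1482.6 + (-15.2)) = -1467.4

-1467.4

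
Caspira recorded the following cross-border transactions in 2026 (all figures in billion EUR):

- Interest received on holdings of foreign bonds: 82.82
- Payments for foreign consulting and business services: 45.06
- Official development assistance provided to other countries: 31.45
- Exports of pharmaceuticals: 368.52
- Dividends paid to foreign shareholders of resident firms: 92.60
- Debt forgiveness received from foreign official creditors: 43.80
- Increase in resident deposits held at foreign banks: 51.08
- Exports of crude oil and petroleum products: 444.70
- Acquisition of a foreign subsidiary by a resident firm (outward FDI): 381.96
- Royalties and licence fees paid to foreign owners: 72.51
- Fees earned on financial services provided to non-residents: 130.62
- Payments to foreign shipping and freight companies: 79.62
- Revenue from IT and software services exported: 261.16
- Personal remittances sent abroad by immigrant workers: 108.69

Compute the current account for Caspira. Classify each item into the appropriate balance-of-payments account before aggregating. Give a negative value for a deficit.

Goods: 444.70 + 368.52 = 813.22
Services: -72.51 - 79.62 + 261.16 - 45.06 + 130.62 = 194.59
Primary income: 82.82 - 92.60 = -9.78
Secondary income: -108.69 - 31.45 = -140.14
Current account = 813.22 + 194.59 + (-9.78) + (-140.14) = 857.89
(Excluded from the current account — capital account: debt forgiveness received from foreign official creditors 43.80; financial account: increase in resident deposits held at foreign banks 51.08, acquisition of a foreign subsidiary by a resident firm (outward FDI) 381.96.)

857.89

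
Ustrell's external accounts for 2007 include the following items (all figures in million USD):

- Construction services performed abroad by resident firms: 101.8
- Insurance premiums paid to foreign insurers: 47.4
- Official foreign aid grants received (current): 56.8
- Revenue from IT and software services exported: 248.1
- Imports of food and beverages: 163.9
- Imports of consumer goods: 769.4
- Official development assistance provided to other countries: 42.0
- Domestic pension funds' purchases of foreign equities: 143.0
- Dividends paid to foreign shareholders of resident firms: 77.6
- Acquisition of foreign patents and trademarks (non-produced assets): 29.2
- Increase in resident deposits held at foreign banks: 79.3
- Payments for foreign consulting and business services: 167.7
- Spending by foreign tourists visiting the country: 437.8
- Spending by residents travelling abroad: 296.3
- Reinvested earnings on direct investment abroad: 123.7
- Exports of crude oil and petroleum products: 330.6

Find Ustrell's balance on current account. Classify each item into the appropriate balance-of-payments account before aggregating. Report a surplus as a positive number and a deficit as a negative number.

-265.5

Goods: 330.6 - 163.9 - 769.4 = -602.7
Services: -167.7 + 248.1 - 47.4 + 101.8 + 437.8 - 296.3 = 276.3
Primary income: -77.6 + 123.7 = 46.1
Secondary income: -42.0 + 56.8 = 14.8
Current account = (-602.7) + 276.3 + 46.1 + 14.8 = -265.5
(Excluded from the current account — financial account: domestic pension funds' purchases of foreign equities 143.0, increase in resident deposits held at foreign banks 79.3; capital account: acquisition of foreign patents and trademarks (non-produced assets) 29.2.)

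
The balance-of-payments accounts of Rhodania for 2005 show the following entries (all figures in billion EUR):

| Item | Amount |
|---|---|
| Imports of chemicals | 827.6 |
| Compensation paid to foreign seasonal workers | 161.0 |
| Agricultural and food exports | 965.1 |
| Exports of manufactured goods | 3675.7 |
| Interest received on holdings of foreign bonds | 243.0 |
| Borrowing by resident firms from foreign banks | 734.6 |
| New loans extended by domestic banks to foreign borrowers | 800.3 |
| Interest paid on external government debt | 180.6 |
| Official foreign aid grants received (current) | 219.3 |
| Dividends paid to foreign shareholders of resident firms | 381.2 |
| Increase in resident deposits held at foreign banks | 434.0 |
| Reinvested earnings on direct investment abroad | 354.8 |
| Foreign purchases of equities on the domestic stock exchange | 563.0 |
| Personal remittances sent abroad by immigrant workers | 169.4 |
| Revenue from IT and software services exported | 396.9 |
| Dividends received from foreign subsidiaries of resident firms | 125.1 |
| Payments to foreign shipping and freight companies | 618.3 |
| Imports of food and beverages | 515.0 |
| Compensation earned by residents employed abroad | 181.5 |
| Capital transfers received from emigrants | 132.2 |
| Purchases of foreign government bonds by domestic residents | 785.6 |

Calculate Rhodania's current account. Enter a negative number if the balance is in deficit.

Goods: 965.1 - 827.6 - 515.0 + 3675.7 = 3298.2
Services: -618.3 + 396.9 = -221.4
Primary income: -161.0 + 125.1 + 354.8 + 243.0 - 180.6 + 181.5 - 381.2 = 181.6
Secondary income: -169.4 + 219.3 = 49.9
Current account = 3298.2 + (-221.4) + 181.6 + 49.9 = 3308.3
(Excluded from the current account — financial account: borrowing by resident firms from foreign banks 734.6, new loans extended by domestic banks to foreign borrowers 800.3, increase in resident deposits held at foreign banks 434.0, foreign purchases of equities on the domestic stock exchange 563.0, purchases of foreign government bonds by domestic residents 785.6; capital account: capital transfers received from emigrants 132.2.)

3308.3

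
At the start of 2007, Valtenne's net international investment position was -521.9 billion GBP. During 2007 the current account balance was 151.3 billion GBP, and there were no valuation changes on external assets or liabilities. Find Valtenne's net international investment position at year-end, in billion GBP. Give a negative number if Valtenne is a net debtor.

-370.6

With no valuation effects, change in NIIP = current account = 151.3
End-of-year NIIP = -521.9 + 151.3 = -370.6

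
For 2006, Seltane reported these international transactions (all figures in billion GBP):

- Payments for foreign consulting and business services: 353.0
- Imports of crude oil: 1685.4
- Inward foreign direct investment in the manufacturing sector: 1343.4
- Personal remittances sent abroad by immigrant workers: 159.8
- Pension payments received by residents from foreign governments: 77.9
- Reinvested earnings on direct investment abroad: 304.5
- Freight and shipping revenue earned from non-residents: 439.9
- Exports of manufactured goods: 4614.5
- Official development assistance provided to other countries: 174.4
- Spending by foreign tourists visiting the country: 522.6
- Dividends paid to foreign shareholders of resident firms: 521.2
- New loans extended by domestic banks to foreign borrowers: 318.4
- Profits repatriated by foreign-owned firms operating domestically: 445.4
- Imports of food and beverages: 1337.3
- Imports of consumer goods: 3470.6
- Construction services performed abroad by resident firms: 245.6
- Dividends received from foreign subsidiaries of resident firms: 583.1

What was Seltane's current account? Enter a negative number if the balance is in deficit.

-1359.0

Goods: -3470.6 + 4614.5 - 1337.3 - 1685.4 = -1878.8
Services: 522.6 - 353.0 + 245.6 + 439.9 = 855.1
Primary income: -445.4 + 583.1 + 304.5 - 521.2 = -79.0
Secondary income: -159.8 - 174.4 + 77.9 = -256.3
Current account = (-1878.8) + 855.1 + (-79.0) + (-256.3) = -1359.0
(Excluded from the current account — financial account: inward foreign direct investment in the manufacturing sector 1343.4, new loans extended by domestic banks to foreign borrowers 318.4.)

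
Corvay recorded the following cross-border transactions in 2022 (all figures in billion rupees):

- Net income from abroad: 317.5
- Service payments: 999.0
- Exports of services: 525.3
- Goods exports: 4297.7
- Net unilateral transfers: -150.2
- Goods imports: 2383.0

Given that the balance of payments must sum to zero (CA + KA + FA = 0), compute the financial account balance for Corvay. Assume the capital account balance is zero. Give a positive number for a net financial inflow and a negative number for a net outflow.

Goods balance = 4297.7 - 2383.0 = 1914.7
Services balance = 525.3 - 999.0 = -473.7
Trade balance (goods + services) = 1914.7 + (-473.7) = 1441.0
Net primary income = 317.5
Net secondary income = -150.2
Current account = 1441.0 + 317.5 + (-150.2) = 1608.3
Financial account = -(1608.3) = -1608.3

-1608.3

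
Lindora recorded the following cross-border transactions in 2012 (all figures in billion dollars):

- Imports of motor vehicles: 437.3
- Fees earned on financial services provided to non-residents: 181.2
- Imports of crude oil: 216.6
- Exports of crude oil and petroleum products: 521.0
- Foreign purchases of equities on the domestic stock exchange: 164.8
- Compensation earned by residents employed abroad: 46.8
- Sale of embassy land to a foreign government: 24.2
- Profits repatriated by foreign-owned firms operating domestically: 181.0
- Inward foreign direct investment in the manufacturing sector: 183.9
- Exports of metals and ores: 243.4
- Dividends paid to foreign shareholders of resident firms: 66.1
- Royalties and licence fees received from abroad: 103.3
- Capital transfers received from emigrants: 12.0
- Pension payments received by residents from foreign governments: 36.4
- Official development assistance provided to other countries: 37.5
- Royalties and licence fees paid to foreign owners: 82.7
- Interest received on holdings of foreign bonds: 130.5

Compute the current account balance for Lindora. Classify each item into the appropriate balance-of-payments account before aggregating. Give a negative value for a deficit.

241.4

Goods: 521.0 - 216.6 - 437.3 + 243.4 = 110.5
Services: 181.2 + 103.3 - 82.7 = 201.8
Primary income: -66.1 - 181.0 + 130.5 + 46.8 = -69.8
Secondary income: -37.5 + 36.4 = -1.1
Current account = 110.5 + 201.8 + (-69.8) + (-1.1) = 241.4
(Excluded from the current account — financial account: foreign purchases of equities on the domestic stock exchange 164.8, inward foreign direct investment in the manufacturing sector 183.9; capital account: sale of embassy land to a foreign government 24.2, capital transfers received from emigrants 12.0.)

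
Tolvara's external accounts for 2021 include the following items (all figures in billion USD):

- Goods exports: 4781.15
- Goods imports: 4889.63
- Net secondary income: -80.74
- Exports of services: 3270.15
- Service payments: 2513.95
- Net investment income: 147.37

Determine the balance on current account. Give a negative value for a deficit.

714.35

Goods balance = 4781.15 - 4889.63 = -108.48
Services balance = 3270.15 - 2513.95 = 756.20
Trade balance (goods + services) = -108.48 + 756.20 = 647.72
Net primary income = 147.37
Net secondary income = -80.74
Current account = 647.72 + 147.37 + (-80.74) = 714.35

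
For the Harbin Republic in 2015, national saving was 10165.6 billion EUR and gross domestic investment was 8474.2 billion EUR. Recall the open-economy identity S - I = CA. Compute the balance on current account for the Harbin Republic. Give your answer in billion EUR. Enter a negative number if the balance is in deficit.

CA = S - I = 10165.6 - 8474.2 = 1691.4

1691.4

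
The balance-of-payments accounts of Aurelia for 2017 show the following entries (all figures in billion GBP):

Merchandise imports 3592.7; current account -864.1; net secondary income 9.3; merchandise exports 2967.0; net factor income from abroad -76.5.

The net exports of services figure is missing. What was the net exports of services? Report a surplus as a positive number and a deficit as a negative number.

Current account = goods balance + services balance + net primary income + net secondary income
Sum of the known components = -692.9
Net exports of services = CA - (known components) = -864.1 - (-692.9) = -171.2

-171.2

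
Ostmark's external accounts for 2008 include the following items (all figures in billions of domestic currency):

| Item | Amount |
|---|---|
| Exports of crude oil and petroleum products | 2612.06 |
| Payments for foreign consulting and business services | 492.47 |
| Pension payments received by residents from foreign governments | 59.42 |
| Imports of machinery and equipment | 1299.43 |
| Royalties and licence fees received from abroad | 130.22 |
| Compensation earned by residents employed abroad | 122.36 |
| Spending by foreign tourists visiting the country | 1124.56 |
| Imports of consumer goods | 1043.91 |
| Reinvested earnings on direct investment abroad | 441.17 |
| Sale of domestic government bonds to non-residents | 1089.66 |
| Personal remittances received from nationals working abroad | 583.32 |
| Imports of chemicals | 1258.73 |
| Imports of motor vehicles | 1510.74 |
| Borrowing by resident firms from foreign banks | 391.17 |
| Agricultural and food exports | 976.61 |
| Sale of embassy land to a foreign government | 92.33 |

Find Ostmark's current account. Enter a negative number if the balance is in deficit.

Goods: -1043.91 + 2612.06 - 1258.73 + 976.61 - 1299.43 - 1510.74 = -1524.14
Services: 130.22 - 492.47 + 1124.56 = 762.31
Primary income: 122.36 + 441.17 = 563.53
Secondary income: 59.42 + 583.32 = 642.74
Current account = (-1524.14) + 762.31 + 563.53 + 642.74 = 444.44
(Excluded from the current account — financial account: sale of domestic government bonds to non-residents 1089.66, borrowing by resident firms from foreign banks 391.17; capital account: sale of embassy land to a foreign government 92.33.)

444.44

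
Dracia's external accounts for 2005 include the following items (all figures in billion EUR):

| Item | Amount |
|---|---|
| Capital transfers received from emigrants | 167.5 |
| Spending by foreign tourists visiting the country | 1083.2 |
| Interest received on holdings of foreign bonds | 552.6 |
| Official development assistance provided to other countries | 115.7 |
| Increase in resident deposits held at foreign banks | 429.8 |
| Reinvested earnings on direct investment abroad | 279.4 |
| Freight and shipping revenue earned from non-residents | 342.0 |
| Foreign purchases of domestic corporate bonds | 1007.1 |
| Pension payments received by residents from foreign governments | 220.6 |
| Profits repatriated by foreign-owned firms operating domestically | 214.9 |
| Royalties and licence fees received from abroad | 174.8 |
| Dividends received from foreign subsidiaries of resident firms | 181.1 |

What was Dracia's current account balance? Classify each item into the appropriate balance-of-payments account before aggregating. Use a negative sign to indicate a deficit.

Services: 174.8 + 342.0 + 1083.2 = 1600.0
Primary income: 552.6 + 279.4 - 214.9 + 181.1 = 798.2
Secondary income: 220.6 - 115.7 = 104.9
Current account = 1600.0 + 798.2 + 104.9 = 2503.1
(Excluded from the current account — capital account: capital transfers received from emigrants 167.5; financial account: increase in resident deposits held at foreign banks 429.8, foreign purchases of domestic corporate bonds 1007.1.)

2503.1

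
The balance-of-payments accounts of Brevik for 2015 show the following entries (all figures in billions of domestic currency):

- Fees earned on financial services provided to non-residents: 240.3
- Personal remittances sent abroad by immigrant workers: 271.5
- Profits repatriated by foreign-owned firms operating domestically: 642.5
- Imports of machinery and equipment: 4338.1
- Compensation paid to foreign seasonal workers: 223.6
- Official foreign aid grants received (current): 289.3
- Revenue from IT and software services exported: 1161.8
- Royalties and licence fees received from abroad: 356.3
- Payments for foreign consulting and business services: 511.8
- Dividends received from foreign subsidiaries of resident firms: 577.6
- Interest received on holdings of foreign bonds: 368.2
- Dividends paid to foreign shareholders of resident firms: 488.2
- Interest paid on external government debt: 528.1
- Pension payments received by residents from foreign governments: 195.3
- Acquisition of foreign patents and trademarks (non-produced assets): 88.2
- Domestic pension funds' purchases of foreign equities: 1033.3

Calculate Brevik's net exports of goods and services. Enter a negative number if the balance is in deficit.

-3091.5

Goods: -4338.1
Services: 356.3 + 1161.8 + 240.3 - 511.8 = 1246.6
Trade balance = -4338.1 + 1246.6 = -3091.5
(Excluded from the trade balance — secondary income: personal remittances sent abroad by immigrant workers 271.5, official foreign aid grants received (current) 289.3, pension payments received by residents from foreign governments 195.3; primary income: profits repatriated by foreign-owned firms operating domestically 642.5, compensation paid to foreign seasonal workers 223.6, dividends received from foreign subsidiaries of resident firms 577.6, interest received on holdings of foreign bonds 368.2, dividends paid to foreign shareholders of resident firms 488.2, interest paid on external government debt 528.1; capital account: acquisition of foreign patents and trademarks (non-produced assets) 88.2; financial account: domestic pension funds' purchases of foreign equities 1033.3.)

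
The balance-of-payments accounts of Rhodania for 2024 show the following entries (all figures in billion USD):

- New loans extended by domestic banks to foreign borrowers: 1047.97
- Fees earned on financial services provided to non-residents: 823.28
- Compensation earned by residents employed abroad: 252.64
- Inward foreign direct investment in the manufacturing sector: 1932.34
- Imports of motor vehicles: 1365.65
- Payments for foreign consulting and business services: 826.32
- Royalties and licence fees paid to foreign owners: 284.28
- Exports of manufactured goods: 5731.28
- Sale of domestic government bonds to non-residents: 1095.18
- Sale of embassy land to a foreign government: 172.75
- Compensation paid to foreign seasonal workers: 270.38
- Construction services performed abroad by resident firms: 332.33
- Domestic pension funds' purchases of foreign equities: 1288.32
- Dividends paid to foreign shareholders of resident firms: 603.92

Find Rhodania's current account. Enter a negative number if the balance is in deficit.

Goods: -1365.65 + 5731.28 = 4365.63
Services: 823.28 - 284.28 - 826.32 + 332.33 = 45.01
Primary income: -270.38 - 603.92 + 252.64 = -621.66
Current account = 4365.63 + 45.01 + (-621.66) = 3788.98
(Excluded from the current account — financial account: new loans extended by domestic banks to foreign borrowers 1047.97, inward foreign direct investment in the manufacturing sector 1932.34, sale of domestic government bonds to non-residents 1095.18, domestic pension funds' purchases of foreign equities 1288.32; capital account: sale of embassy land to a foreign government 172.75.)

3788.98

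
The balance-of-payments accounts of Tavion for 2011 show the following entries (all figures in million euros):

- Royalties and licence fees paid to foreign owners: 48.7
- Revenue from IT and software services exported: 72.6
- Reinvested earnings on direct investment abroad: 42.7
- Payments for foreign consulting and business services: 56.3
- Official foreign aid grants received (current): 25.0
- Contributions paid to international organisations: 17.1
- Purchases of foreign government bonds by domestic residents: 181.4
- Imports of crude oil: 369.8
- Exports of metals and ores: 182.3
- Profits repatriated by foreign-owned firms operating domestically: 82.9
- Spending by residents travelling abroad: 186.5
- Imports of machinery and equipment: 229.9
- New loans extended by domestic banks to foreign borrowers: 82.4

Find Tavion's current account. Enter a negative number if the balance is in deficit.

Goods: -229.9 + 182.3 - 369.8 = -417.4
Services: -56.3 - 48.7 - 186.5 + 72.6 = -218.9
Primary income: 42.7 - 82.9 = -40.2
Secondary income: 25.0 - 17.1 = 7.9
Current account = (-417.4) + (-218.9) + (-40.2) + 7.9 = -668.6
(Excluded from the current account — financial account: purchases of foreign government bonds by domestic residents 181.4, new loans extended by domestic banks to foreign borrowers 82.4.)

-668.6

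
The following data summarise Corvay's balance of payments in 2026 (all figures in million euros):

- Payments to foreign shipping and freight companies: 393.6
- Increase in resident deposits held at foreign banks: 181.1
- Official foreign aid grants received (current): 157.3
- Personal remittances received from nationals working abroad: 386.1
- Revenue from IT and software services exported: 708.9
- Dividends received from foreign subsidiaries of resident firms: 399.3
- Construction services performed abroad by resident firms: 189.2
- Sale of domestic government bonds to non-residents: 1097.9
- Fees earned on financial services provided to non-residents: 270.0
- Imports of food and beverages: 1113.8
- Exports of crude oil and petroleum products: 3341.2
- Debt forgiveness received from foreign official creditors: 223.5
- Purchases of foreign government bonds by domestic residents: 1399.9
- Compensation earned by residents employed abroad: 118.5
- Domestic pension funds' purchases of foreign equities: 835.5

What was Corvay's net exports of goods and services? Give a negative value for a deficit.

3001.9

Goods: -1113.8 + 3341.2 = 2227.4
Services: 708.9 - 393.6 + 189.2 + 270.0 = 774.5
Trade balance = 2227.4 + 774.5 = 3001.9
(Excluded from the trade balance — financial account: increase in resident deposits held at foreign banks 181.1, sale of domestic government bonds to non-residents 1097.9, purchases of foreign government bonds by domestic residents 1399.9, domestic pension funds' purchases of foreign equities 835.5; secondary income: official foreign aid grants received (current) 157.3, personal remittances received from nationals working abroad 386.1; primary income: dividends received from foreign subsidiaries of resident firms 399.3, compensation earned by residents employed abroad 118.5; capital account: debt forgiveness received from foreign official creditors 223.5.)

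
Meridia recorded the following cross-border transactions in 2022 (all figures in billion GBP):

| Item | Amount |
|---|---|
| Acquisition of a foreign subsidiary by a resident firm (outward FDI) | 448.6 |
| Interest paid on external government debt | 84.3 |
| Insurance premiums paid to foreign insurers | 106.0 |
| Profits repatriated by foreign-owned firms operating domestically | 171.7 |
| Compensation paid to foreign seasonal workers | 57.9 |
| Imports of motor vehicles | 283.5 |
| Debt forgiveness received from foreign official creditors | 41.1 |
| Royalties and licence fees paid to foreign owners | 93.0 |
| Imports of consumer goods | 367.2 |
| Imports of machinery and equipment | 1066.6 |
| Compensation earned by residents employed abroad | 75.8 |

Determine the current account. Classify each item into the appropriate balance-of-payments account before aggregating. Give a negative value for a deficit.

Goods: -283.5 - 367.2 - 1066.6 = -1717.3
Services: -93.0 - 106.0 = -199.0
Primary income: -57.9 + 75.8 - 84.3 - 171.7 = -238.1
Current account = (-1717.3) + (-199.0) + (-238.1) = -2154.4
(Excluded from the current account — financial account: acquisition of a foreign subsidiary by a resident firm (outward FDI) 448.6; capital account: debt forgiveness received from foreign official creditors 41.1.)

-2154.4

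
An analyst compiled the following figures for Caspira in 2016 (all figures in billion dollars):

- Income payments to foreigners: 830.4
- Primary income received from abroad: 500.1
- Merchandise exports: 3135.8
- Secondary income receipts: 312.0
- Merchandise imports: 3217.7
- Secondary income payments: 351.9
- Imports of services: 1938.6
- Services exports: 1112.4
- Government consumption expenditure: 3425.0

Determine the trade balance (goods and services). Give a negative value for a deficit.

Goods balance = 3135.8 - 3217.7 = -81.9
Services balance = 1112.4 - 1938.6 = -826.2
Trade balance (goods + services) = -81.9 + (-826.2) = -908.1

-908.1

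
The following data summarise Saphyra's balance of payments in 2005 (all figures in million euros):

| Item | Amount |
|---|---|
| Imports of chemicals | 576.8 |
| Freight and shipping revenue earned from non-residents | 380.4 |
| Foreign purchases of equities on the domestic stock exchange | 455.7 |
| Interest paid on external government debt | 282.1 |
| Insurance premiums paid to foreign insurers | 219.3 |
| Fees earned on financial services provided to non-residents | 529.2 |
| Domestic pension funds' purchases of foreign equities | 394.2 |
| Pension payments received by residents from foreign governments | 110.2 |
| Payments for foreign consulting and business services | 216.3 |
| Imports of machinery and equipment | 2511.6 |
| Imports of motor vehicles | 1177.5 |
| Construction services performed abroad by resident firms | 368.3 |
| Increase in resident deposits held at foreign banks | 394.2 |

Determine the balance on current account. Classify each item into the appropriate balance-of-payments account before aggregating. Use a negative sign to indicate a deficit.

Goods: -576.8 - 1177.5 - 2511.6 = -4265.9
Services: -219.3 - 216.3 + 529.2 + 380.4 + 368.3 = 842.3
Primary income: -282.1
Secondary income: 110.2
Current account = (-4265.9) + 842.3 + (-282.1) + 110.2 = -3595.5
(Excluded from the current account — financial account: foreign purchases of equities on the domestic stock exchange 455.7, domestic pension funds' purchases of foreign equities 394.2, increase in resident deposits held at foreign banks 394.2.)

-3595.5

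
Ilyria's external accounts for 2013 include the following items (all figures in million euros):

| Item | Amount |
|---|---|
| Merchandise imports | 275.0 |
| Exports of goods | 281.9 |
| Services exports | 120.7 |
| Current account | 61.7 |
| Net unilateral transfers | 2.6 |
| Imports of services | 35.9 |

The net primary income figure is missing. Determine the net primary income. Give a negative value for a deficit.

Current account = goods balance + services balance + net primary income + net secondary income
Sum of the known components = 94.3
Net primary income = CA - (known components) = 61.7 - 94.3 = -32.6

-32.6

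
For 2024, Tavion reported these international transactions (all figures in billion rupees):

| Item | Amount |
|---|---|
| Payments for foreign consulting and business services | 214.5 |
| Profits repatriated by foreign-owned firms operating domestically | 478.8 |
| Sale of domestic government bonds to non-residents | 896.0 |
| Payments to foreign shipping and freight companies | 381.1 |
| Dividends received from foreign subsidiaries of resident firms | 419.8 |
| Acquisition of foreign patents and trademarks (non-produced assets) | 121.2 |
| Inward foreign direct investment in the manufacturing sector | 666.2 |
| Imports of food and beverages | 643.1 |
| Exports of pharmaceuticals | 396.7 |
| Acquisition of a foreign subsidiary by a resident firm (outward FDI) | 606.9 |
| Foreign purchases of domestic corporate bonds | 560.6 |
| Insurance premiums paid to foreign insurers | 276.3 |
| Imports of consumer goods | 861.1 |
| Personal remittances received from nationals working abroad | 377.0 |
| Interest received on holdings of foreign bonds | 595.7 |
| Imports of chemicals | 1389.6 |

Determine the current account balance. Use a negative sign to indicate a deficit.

-2455.3

Goods: -1389.6 - 643.1 - 861.1 + 396.7 = -2497.1
Services: -214.5 - 381.1 - 276.3 = -871.9
Primary income: 419.8 - 478.8 + 595.7 = 536.7
Secondary income: 377.0
Current account = (-2497.1) + (-871.9) + 536.7 + 377.0 = -2455.3
(Excluded from the current account — financial account: sale of domestic government bonds to non-residents 896.0, inward foreign direct investment in the manufacturing sector 666.2, acquisition of a foreign subsidiary by a resident firm (outward FDI) 606.9, foreign purchases of domestic corporate bonds 560.6; capital account: acquisition of foreign patents and trademarks (non-produced assets) 121.2.)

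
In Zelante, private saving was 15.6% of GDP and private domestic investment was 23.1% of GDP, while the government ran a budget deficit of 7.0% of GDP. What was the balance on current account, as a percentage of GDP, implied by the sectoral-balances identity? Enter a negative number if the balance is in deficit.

-14.5

By the sectoral-balances identity, CA = (S_private - I) + (T - G).
Private balance = 15.6 - 23.1 = -7.5
Government balance (T - G) = -7.0
CA = -7.5 + (-7.0) = -14.5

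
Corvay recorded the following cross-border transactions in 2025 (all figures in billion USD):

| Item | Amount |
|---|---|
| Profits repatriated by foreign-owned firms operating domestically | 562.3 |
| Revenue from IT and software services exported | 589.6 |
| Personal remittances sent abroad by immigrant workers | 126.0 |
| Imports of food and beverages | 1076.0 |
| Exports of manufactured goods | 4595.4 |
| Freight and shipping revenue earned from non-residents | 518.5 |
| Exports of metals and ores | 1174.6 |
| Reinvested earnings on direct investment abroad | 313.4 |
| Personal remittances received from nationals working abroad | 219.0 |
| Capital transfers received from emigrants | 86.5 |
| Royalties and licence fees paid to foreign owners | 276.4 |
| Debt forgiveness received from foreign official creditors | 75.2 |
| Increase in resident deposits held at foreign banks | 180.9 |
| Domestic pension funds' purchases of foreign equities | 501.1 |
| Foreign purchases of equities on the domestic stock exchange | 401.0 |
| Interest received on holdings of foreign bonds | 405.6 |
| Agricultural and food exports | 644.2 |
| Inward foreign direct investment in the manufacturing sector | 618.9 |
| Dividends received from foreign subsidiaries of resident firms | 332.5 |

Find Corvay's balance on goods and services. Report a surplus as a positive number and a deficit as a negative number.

Goods: 644.2 + 1174.6 - 1076.0 + 4595.4 = 5338.2
Services: 589.6 + 518.5 - 276.4 = 831.7
Trade balance = 5338.2 + 831.7 = 6169.9
(Excluded from the trade balance — primary income: profits repatriated by foreign-owned firms operating domestically 562.3, reinvested earnings on direct investment abroad 313.4, interest received on holdings of foreign bonds 405.6, dividends received from foreign subsidiaries of resident firms 332.5; secondary income: personal remittances sent abroad by immigrant workers 126.0, personal remittances received from nationals working abroad 219.0; capital account: capital transfers received from emigrants 86.5, debt forgiveness received from foreign official creditors 75.2; financial account: increase in resident deposits held at foreign banks 180.9, domestic pension funds' purchases of foreign equities 501.1, foreign purchases of equities on the domestic stock exchange 401.0, inward foreign direct investment in the manufacturing sector 618.9.)

6169.9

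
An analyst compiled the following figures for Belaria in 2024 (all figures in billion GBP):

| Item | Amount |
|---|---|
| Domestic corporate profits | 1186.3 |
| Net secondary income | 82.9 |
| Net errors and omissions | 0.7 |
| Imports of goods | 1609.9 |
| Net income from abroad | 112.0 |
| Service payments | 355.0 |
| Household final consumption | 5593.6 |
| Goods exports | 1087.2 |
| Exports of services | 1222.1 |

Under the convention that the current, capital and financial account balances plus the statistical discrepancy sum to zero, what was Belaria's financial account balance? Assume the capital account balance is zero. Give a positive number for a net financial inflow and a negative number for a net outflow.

Goods balance = 1087.2 - 1609.9 = -522.7
Services balance = 1222.1 - 355.0 = 867.1
Trade balance (goods + services) = -522.7 + 867.1 = 344.4
Net primary income = 112.0
Net secondary income = 82.9
Current account = 344.4 + 112.0 + 82.9 = 539.3
Financial account = -(539.3 + 0.7) = -540.0

-540.0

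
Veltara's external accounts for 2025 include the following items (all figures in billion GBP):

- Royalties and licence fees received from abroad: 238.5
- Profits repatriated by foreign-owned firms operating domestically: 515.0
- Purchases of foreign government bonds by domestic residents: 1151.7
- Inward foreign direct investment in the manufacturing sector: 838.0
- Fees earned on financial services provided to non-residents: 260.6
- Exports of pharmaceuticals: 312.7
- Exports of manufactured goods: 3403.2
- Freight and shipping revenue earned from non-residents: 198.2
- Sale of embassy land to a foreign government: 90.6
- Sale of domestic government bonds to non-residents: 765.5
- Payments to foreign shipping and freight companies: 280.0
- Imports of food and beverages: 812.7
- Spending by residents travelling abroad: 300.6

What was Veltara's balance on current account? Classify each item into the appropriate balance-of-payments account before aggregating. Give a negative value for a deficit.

Goods: -812.7 + 312.7 + 3403.2 = 2903.2
Services: 238.5 + 198.2 + 260.6 - 300.6 - 280.0 = 116.7
Primary income: -515.0
Current account = 2903.2 + 116.7 + (-515.0) = 2504.9
(Excluded from the current account — financial account: purchases of foreign government bonds by domestic residents 1151.7, inward foreign direct investment in the manufacturing sector 838.0, sale of domestic government bonds to non-residents 765.5; capital account: sale of embassy land to a foreign government 90.6.)

2504.9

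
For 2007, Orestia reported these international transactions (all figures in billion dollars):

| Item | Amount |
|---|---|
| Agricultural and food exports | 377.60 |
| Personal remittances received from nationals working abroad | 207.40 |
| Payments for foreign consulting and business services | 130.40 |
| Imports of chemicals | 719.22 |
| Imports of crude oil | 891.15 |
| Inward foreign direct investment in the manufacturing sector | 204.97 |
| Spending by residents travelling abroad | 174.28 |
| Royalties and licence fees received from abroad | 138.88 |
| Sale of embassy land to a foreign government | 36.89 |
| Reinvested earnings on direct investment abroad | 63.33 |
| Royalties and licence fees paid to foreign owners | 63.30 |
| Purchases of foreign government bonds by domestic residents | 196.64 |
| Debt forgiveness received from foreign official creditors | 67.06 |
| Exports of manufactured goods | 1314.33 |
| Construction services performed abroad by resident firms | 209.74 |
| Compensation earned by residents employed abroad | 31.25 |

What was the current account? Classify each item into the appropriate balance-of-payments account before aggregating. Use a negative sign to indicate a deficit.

Goods: 377.60 + 1314.33 - 891.15 - 719.22 = 81.56
Services: -63.30 + 209.74 + 138.88 - 174.28 - 130.40 = -19.36
Primary income: 31.25 + 63.33 = 94.58
Secondary income: 207.40
Current account = 81.56 + (-19.36) + 94.58 + 207.40 = 364.18
(Excluded from the current account — financial account: inward foreign direct investment in the manufacturing sector 204.97, purchases of foreign government bonds by domestic residents 196.64; capital account: sale of embassy land to a foreign government 36.89, debt forgiveness received from foreign official creditors 67.06.)

364.18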